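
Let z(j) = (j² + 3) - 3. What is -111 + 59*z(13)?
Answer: 9860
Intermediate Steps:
z(j) = j² (z(j) = (3 + j²) - 3 = j²)
-111 + 59*z(13) = -111 + 59*13² = -111 + 59*169 = -111 + 9971 = 9860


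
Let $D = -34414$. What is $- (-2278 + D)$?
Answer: $36692$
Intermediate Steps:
$- (-2278 + D) = - (-2278 - 34414) = \left(-1\right) \left(-36692\right) = 36692$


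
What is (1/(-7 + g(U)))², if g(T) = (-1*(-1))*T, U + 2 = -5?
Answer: 1/196 ≈ 0.0051020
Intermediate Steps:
U = -7 (U = -2 - 5 = -7)
g(T) = T (g(T) = 1*T = T)
(1/(-7 + g(U)))² = (1/(-7 - 7))² = (1/(-14))² = (-1/14)² = 1/196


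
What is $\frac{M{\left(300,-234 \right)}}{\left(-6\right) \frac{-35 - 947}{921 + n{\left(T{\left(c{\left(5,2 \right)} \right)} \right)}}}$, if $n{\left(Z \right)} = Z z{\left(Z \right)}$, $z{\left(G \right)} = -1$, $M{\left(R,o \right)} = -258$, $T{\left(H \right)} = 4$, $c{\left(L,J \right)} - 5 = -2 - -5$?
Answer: $- \frac{39431}{982} \approx -40.154$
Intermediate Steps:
$c{\left(L,J \right)} = 8$ ($c{\left(L,J \right)} = 5 - -3 = 5 + \left(-2 + 5\right) = 5 + 3 = 8$)
$n{\left(Z \right)} = - Z$ ($n{\left(Z \right)} = Z \left(-1\right) = - Z$)
$\frac{M{\left(300,-234 \right)}}{\left(-6\right) \frac{-35 - 947}{921 + n{\left(T{\left(c{\left(5,2 \right)} \right)} \right)}}} = - \frac{258}{\left(-6\right) \frac{-35 - 947}{921 - 4}} = - \frac{258}{\left(-6\right) \left(- \frac{982}{921 - 4}\right)} = - \frac{258}{\left(-6\right) \left(- \frac{982}{917}\right)} = - \frac{258}{\frac{5892}{917}} = \left(-258\right) \frac{917}{5892} = - \frac{39431}{982}$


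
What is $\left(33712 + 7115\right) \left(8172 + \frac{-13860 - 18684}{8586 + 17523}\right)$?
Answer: $\frac{322578971804}{967} \approx 3.3359 \cdot 10^{8}$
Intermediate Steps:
$\left(33712 + 7115\right) \left(8172 + \frac{-13860 - 18684}{8586 + 17523}\right) = 40827 \left(8172 - \frac{32544}{26109}\right) = 40827 \left(8172 - \frac{3616}{2901}\right) = 40827 \cdot \frac{23703356}{2901} = \frac{322578971804}{967}$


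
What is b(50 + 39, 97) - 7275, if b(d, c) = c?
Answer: -7178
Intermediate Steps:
b(50 + 39, 97) - 7275 = 97 - 7275 = -7178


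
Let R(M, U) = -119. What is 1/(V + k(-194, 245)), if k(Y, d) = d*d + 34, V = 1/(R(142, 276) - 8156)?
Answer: 8275/496988224 ≈ 1.6650e-5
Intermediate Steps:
V = -1/8275 (V = 1/(-119 - 8156) = 1/(-8275) = -1/8275 ≈ -0.00012085)
k(Y, d) = 34 + d² (k(Y, d) = d² + 34 = 34 + d²)
1/(V + k(-194, 245)) = 1/(-1/8275 + (34 + 245²)) = 1/(-1/8275 + (34 + 60025)) = 1/(-1/8275 + 60059) = 1/(496988224/8275) = 8275/496988224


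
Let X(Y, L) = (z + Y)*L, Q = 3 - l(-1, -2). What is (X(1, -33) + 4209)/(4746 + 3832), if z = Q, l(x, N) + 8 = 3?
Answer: 1956/4289 ≈ 0.45605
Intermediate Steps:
l(x, N) = -5 (l(x, N) = -8 + 3 = -5)
Q = 8 (Q = 3 - 1*(-5) = 3 + 5 = 8)
z = 8
X(Y, L) = L*(8 + Y) (X(Y, L) = (8 + Y)*L = L*(8 + Y))
(X(1, -33) + 4209)/(4746 + 3832) = (-33*(8 + 1) + 4209)/(4746 + 3832) = (-33*9 + 4209)/8578 = (-297 + 4209)*(1/8578) = 3912*(1/8578) = 1956/4289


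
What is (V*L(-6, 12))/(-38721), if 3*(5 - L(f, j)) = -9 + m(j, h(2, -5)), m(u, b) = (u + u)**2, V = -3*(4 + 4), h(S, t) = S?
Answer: -1472/12907 ≈ -0.11405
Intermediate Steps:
V = -24 (V = -3*8 = -24)
m(u, b) = 4*u**2 (m(u, b) = (2*u)**2 = 4*u**2)
L(f, j) = 8 - 4*j**2/3 (L(f, j) = 5 - (-9 + 4*j**2)/3 = 5 + (3 - 4*j**2/3) = 8 - 4*j**2/3)
(V*L(-6, 12))/(-38721) = -24*(8 - 4/3*12**2)/(-38721) = -24*(8 - 4/3*144)*(-1/38721) = -24*(8 - 192)*(-1/38721) = -24*(-184)*(-1/38721) = 4416*(-1/38721) = -1472/12907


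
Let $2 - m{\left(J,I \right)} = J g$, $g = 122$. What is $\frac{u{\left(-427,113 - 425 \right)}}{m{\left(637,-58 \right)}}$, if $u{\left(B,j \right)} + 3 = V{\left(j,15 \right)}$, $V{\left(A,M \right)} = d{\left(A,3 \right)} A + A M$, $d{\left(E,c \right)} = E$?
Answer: $- \frac{30887}{25904} \approx -1.1924$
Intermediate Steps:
$V{\left(A,M \right)} = A^{2} + A M$ ($V{\left(A,M \right)} = A A + A M = A^{2} + A M$)
$m{\left(J,I \right)} = 2 - 122 J$ ($m{\left(J,I \right)} = 2 - J 122 = 2 - 122 J$)
$u{\left(B,j \right)} = -3 + j \left(15 + j\right)$ ($u{\left(B,j \right)} = -3 + j \left(j + 15\right) = -3 + j \left(15 + j\right)$)
$\frac{u{\left(-427,113 - 425 \right)}}{m{\left(637,-58 \right)}} = \frac{-3 + \left(113 - 425\right) \left(15 + \left(113 - 425\right)\right)}{2 - 77714} = \frac{-3 - 312 \left(15 - 312\right)}{2 - 77714} = \frac{-3 - -92664}{-77712} = \left(-3 + 92664\right) \left(- \frac{1}{77712}\right) = 92661 \left(- \frac{1}{77712}\right) = - \frac{30887}{25904}$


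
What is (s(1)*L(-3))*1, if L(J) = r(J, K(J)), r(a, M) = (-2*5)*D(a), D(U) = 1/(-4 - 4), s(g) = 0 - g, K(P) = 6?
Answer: -5/4 ≈ -1.2500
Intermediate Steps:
s(g) = -g
D(U) = -⅛ (D(U) = 1/(-8) = -⅛)
r(a, M) = 5/4 (r(a, M) = -2*5*(-⅛) = -10*(-⅛) = 5/4)
L(J) = 5/4
(s(1)*L(-3))*1 = (-1*1*(5/4))*1 = -1*5/4*1 = -5/4*1 = -5/4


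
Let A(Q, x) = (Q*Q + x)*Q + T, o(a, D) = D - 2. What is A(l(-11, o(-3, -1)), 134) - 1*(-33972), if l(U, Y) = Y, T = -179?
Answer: 33364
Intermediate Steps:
o(a, D) = -2 + D
A(Q, x) = -179 + Q*(x + Q²) (A(Q, x) = (Q*Q + x)*Q - 179 = (Q² + x)*Q - 179 = (x + Q²)*Q - 179 = Q*(x + Q²) - 179 = -179 + Q*(x + Q²))
A(l(-11, o(-3, -1)), 134) - 1*(-33972) = (-179 + (-2 - 1)³ + (-2 - 1)*134) - 1*(-33972) = (-179 + (-3)³ - 3*134) + 33972 = (-179 - 27 - 402) + 33972 = -608 + 33972 = 33364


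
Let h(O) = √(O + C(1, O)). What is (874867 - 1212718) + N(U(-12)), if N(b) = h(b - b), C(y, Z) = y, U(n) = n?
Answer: -337850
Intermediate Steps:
h(O) = √(1 + O) (h(O) = √(O + 1) = √(1 + O))
N(b) = 1 (N(b) = √(1 + (b - b)) = √(1 + 0) = √1 = 1)
(874867 - 1212718) + N(U(-12)) = (874867 - 1212718) + 1 = -337851 + 1 = -337850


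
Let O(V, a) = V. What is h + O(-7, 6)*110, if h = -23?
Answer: -793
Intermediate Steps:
h + O(-7, 6)*110 = -23 - 7*110 = -23 - 770 = -793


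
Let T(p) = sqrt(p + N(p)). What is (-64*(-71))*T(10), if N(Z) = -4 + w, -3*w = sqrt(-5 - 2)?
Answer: 4544*sqrt(54 - 3*I*sqrt(7))/3 ≈ 11160.0 - 815.83*I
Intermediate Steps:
w = -I*sqrt(7)/3 (w = -sqrt(-5 - 2)/3 = -I*sqrt(7)/3 ≈ -0.88192*I)
N(Z) = -4 - I*sqrt(7)/3
T(p) = sqrt(-4 + p - I*sqrt(7)/3) (T(p) = sqrt(p + (-4 - I*sqrt(7)/3)) = sqrt(-4 + p - I*sqrt(7)/3))
(-64*(-71))*T(10) = (-64*(-71))*(sqrt(-36 + 9*10 - 3*I*sqrt(7))/3) = 4544*(sqrt(-36 + 90 - 3*I*sqrt(7))/3) = 4544*(sqrt(54 - 3*I*sqrt(7))/3) = 4544*sqrt(54 - 3*I*sqrt(7))/3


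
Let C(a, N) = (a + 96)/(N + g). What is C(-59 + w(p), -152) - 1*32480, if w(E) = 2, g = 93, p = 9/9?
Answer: -1916359/59 ≈ -32481.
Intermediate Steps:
p = 1 (p = 9*(⅑) = 1)
C(a, N) = (96 + a)/(93 + N) (C(a, N) = (a + 96)/(N + 93) = (96 + a)/(93 + N))
C(-59 + w(p), -152) - 1*32480 = (96 + (-59 + 2))/(93 - 152) - 1*32480 = (96 - 57)/(-59) - 32480 = -1/59*39 - 32480 = -39/59 - 32480 = -1916359/59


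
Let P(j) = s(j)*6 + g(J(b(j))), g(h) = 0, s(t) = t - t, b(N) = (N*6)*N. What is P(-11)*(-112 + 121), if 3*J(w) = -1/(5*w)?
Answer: 0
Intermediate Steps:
b(N) = 6*N**2 (b(N) = (6*N)*N = 6*N**2)
s(t) = 0
J(w) = -1/(15*w) (J(w) = (-1/(5*w))/3 = -1/(15*w))
P(j) = 0 (P(j) = 0*6 + 0 = 0 + 0 = 0)
P(-11)*(-112 + 121) = 0*(-112 + 121) = 0*9 = 0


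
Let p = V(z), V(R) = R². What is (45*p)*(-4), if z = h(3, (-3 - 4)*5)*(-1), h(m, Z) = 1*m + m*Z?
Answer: -1872720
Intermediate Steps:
h(m, Z) = m + Z*m
z = 102 (z = (3*(1 + (-3 - 4)*5))*(-1) = (3*(1 - 7*5))*(-1) = (3*(1 - 35))*(-1) = (3*(-34))*(-1) = -102*(-1) = 102)
p = 10404 (p = 102² = 10404)
(45*p)*(-4) = (45*10404)*(-4) = 468180*(-4) = -1872720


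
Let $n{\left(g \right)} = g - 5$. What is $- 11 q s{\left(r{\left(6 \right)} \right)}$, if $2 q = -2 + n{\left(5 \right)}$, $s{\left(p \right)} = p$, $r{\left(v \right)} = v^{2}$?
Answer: $396$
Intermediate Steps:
$n{\left(g \right)} = -5 + g$
$q = -1$ ($q = \frac{-2 + \left(-5 + 5\right)}{2} = \frac{-2 + 0}{2} = \frac{1}{2} \left(-2\right) = -1$)
$- 11 q s{\left(r{\left(6 \right)} \right)} = \left(-11\right) \left(-1\right) 6^{2} = 11 \cdot 36 = 396$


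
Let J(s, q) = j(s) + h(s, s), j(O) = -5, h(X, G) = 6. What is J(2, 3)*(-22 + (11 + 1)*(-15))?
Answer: -202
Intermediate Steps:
J(s, q) = 1 (J(s, q) = -5 + 6 = 1)
J(2, 3)*(-22 + (11 + 1)*(-15)) = 1*(-22 + (11 + 1)*(-15)) = 1*(-22 + 12*(-15)) = 1*(-22 - 180) = 1*(-202) = -202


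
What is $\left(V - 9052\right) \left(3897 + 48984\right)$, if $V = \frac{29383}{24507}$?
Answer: $- \frac{3909809281087}{8169} \approx -4.7862 \cdot 10^{8}$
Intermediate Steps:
$V = \frac{29383}{24507}$ ($V = 29383 \cdot \frac{1}{24507} = \frac{29383}{24507} \approx 1.199$)
$\left(V - 9052\right) \left(3897 + 48984\right) = \left(\frac{29383}{24507} - 9052\right) \left(3897 + 48984\right) = \left(- \frac{221807981}{24507}\right) 52881 = - \frac{3909809281087}{8169}$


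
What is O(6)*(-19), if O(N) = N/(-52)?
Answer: 57/26 ≈ 2.1923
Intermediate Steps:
O(N) = -N/52 (O(N) = N*(-1/52) = -N/52)
O(6)*(-19) = -1/52*6*(-19) = -3/26*(-19) = 57/26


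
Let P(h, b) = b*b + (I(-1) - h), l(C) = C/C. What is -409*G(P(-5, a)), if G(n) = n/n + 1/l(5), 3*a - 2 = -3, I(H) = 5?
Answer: -818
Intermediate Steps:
l(C) = 1
a = -⅓ (a = ⅔ + (⅓)*(-3) = ⅔ - 1 = -⅓ ≈ -0.33333)
P(h, b) = 5 + b² - h (P(h, b) = b*b + (5 - h) = b² + (5 - h) = 5 + b² - h)
G(n) = 2 (G(n) = n/n + 1/1 = 1 + 1*1 = 1 + 1 = 2)
-409*G(P(-5, a)) = -409*2 = -818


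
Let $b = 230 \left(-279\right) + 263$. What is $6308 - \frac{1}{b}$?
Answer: $\frac{403125357}{63907} \approx 6308.0$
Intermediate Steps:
$b = -63907$ ($b = -64170 + 263 = -63907$)
$6308 - \frac{1}{b} = 6308 - \frac{1}{-63907} = 6308 - - \frac{1}{63907} = 6308 + \frac{1}{63907} = \frac{403125357}{63907}$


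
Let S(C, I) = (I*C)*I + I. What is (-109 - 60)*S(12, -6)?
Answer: -71994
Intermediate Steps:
S(C, I) = I + C*I² (S(C, I) = (C*I)*I + I = C*I² + I = I + C*I²)
(-109 - 60)*S(12, -6) = (-109 - 60)*(-6*(1 + 12*(-6))) = -(-1014)*(1 - 72) = -(-1014)*(-71) = -169*426 = -71994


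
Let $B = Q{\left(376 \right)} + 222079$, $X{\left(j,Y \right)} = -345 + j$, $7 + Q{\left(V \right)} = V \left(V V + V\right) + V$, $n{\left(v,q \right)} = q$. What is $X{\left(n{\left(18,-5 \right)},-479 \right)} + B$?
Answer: $53520850$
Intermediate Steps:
$Q{\left(V \right)} = -7 + V + V \left(V + V^{2}\right)$ ($Q{\left(V \right)} = -7 + \left(V \left(V V + V\right) + V\right) = -7 + \left(V \left(V^{2} + V\right) + V\right) = -7 + \left(V \left(V + V^{2}\right) + V\right) = -7 + \left(V + V \left(V + V^{2}\right)\right) = -7 + V + V \left(V + V^{2}\right)$)
$B = 53521200$ ($B = \left(-7 + 376 + 376^{2} + 376^{3}\right) + 222079 = \left(-7 + 376 + 141376 + 53157376\right) + 222079 = 53299121 + 222079 = 53521200$)
$X{\left(n{\left(18,-5 \right)},-479 \right)} + B = \left(-345 - 5\right) + 53521200 = -350 + 53521200 = 53520850$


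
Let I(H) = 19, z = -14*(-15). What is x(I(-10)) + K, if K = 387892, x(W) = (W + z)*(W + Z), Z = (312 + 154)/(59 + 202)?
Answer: 102482137/261 ≈ 3.9265e+5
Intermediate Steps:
z = 210
Z = 466/261 ≈ 1.7854
x(W) = (210 + W)*(466/261 + W) (x(W) = (W + 210)*(W + 466/261) = (210 + W)*(466/261 + W))
x(I(-10)) + K = (32620/87 + 19² + (55276/261)*19) + 387892 = (32620/87 + 361 + 1050244/261) + 387892 = 1242325/261 + 387892 = 102482137/261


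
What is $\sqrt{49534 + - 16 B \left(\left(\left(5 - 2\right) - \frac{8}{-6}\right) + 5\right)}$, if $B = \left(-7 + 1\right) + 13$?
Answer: $\frac{\sqrt{436398}}{3} \approx 220.2$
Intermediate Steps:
$B = 7$ ($B = -6 + 13 = 7$)
$\sqrt{49534 + - 16 B \left(\left(\left(5 - 2\right) - \frac{8}{-6}\right) + 5\right)} = \sqrt{49534 + \left(-16\right) 7 \left(\left(\left(5 - 2\right) - \frac{8}{-6}\right) + 5\right)} = \sqrt{49534 - 112 \left(\left(3 - - \frac{4}{3}\right) + 5\right)} = \sqrt{49534 - 112 \left(\left(3 + \frac{4}{3}\right) + 5\right)} = \sqrt{49534 - 112 \left(\frac{13}{3} + 5\right)} = \sqrt{49534 - \frac{3136}{3}} = \sqrt{\frac{145466}{3}} = \frac{\sqrt{436398}}{3}$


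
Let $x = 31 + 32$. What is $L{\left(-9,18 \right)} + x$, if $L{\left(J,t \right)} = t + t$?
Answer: $99$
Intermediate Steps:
$L{\left(J,t \right)} = 2 t$
$x = 63$
$L{\left(-9,18 \right)} + x = 2 \cdot 18 + 63 = 36 + 63 = 99$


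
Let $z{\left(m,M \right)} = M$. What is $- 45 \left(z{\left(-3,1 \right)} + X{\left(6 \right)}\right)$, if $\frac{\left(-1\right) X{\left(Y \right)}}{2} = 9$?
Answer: $765$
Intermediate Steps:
$X{\left(Y \right)} = -18$ ($X{\left(Y \right)} = \left(-2\right) 9 = -18$)
$- 45 \left(z{\left(-3,1 \right)} + X{\left(6 \right)}\right) = - 45 \left(1 - 18\right) = \left(-45\right) \left(-17\right) = 765$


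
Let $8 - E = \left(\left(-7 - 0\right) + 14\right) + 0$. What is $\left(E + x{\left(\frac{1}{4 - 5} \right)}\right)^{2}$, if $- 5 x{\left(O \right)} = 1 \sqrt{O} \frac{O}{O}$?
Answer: $\frac{\left(5 - i\right)^{2}}{25} \approx 0.96 - 0.4 i$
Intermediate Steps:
$x{\left(O \right)} = - \frac{\sqrt{O}}{5}$ ($x{\left(O \right)} = - \frac{1 \sqrt{O} \frac{O}{O}}{5} = - \frac{\sqrt{O} 1}{5} = - \frac{\sqrt{O}}{5}$)
$E = 1$ ($E = 8 - \left(\left(\left(-7 - 0\right) + 14\right) + 0\right) = 8 - \left(\left(\left(-7 + 0\right) + 14\right) + 0\right) = 8 - \left(\left(-7 + 14\right) + 0\right) = 8 - \left(7 + 0\right) = 8 - 7 = 1$)
$\left(E + x{\left(\frac{1}{4 - 5} \right)}\right)^{2} = \left(1 - \frac{\sqrt{\frac{1}{4 - 5}}}{5}\right)^{2} = \left(1 - \frac{\sqrt{\frac{1}{-1}}}{5}\right)^{2} = \left(1 - \frac{\sqrt{-1}}{5}\right)^{2} = \left(1 - \frac{i}{5}\right)^{2}$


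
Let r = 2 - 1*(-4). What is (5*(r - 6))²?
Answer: 0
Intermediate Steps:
r = 6 (r = 2 + 4 = 6)
(5*(r - 6))² = (5*(6 - 6))² = (5*0)² = 0² = 0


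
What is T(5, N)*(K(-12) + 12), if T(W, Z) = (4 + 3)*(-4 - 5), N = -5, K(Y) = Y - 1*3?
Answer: 189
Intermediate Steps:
K(Y) = -3 + Y (K(Y) = Y - 3 = -3 + Y)
T(W, Z) = -63 (T(W, Z) = 7*(-9) = -63)
T(5, N)*(K(-12) + 12) = -63*((-3 - 12) + 12) = -63*(-15 + 12) = -63*(-3) = 189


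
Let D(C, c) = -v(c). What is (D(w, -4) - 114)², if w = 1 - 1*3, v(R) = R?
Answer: 12100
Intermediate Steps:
w = -2 (w = 1 - 3 = -2)
D(C, c) = -c
(D(w, -4) - 114)² = (-1*(-4) - 114)² = (4 - 114)² = (-110)² = 12100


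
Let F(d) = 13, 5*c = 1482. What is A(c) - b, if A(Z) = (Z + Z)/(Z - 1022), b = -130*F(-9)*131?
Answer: 200799989/907 ≈ 2.2139e+5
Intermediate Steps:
c = 1482/5 (c = (⅕)*1482 = 1482/5 ≈ 296.40)
b = -221390 (b = -130*13*131 = -1690*131 = -221390)
A(Z) = 2*Z/(-1022 + Z) (A(Z) = (2*Z)/(-1022 + Z) = 2*Z/(-1022 + Z))
A(c) - b = 2*(1482/5)/(-1022 + 1482/5) - 1*(-221390) = 2*(1482/5)/(-3628/5) + 221390 = 2*(1482/5)*(-5/3628) + 221390 = -741/907 + 221390 = 200799989/907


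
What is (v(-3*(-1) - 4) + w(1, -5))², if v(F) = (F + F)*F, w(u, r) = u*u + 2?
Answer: 25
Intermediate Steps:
w(u, r) = 2 + u² (w(u, r) = u² + 2 = 2 + u²)
v(F) = 2*F² (v(F) = (2*F)*F = 2*F²)
(v(-3*(-1) - 4) + w(1, -5))² = (2*(-3*(-1) - 4)² + (2 + 1²))² = (2*(3 - 4)² + (2 + 1))² = (2*(-1)² + 3)² = (2*1 + 3)² = (2 + 3)² = 5² = 25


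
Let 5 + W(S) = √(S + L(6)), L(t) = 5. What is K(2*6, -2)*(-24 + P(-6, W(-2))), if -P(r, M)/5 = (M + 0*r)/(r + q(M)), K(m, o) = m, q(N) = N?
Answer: -18552/59 + 180*√3/59 ≈ -309.16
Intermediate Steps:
W(S) = -5 + √(5 + S) (W(S) = -5 + √(S + 5) = -5 + √(5 + S))
P(r, M) = -5*M/(M + r) (P(r, M) = -5*(M + 0*r)/(r + M) = -5*(M + 0)/(M + r) = -5*M/(M + r))
K(2*6, -2)*(-24 + P(-6, W(-2))) = (2*6)*(-24 - 5*(-5 + √(5 - 2))/((-5 + √(5 - 2)) - 6)) = 12*(-24 - 5*(-5 + √3)/((-5 + √3) - 6)) = 12*(-24 - 5*(-5 + √3)/(-11 + √3)) = -288 - 60*(-5 + √3)/(-11 + √3)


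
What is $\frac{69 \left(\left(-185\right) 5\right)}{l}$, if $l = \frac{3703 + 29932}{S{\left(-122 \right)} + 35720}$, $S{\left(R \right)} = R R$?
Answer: $- \frac{645960060}{6727} \approx -96025.0$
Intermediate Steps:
$S{\left(R \right)} = R^{2}$
$l = \frac{33635}{50604}$ ($l = \frac{3703 + 29932}{\left(-122\right)^{2} + 35720} = \frac{33635}{14884 + 35720} = \frac{33635}{50604} \approx 0.66467$)
$\frac{69 \left(\left(-185\right) 5\right)}{l} = \frac{69 \left(\left(-185\right) 5\right)}{\frac{33635}{50604}} = 69 \left(-925\right) \frac{50604}{33635} = \left(-63825\right) \frac{50604}{33635} = - \frac{645960060}{6727}$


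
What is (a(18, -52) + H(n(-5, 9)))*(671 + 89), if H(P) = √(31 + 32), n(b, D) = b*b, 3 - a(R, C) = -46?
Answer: 37240 + 2280*√7 ≈ 43272.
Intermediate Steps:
a(R, C) = 49 (a(R, C) = 3 - 1*(-46) = 3 + 46 = 49)
n(b, D) = b²
H(P) = 3*√7 (H(P) = √63 = 3*√7)
(a(18, -52) + H(n(-5, 9)))*(671 + 89) = (49 + 3*√7)*(671 + 89) = (49 + 3*√7)*760 = 37240 + 2280*√7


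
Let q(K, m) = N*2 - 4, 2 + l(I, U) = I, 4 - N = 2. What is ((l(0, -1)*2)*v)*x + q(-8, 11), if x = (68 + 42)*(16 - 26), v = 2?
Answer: 8800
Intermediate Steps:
N = 2 (N = 4 - 1*2 = 4 - 2 = 2)
l(I, U) = -2 + I
q(K, m) = 0 (q(K, m) = 2*2 - 4 = 4 - 4 = 0)
x = -1100 (x = 110*(-10) = -1100)
((l(0, -1)*2)*v)*x + q(-8, 11) = (((-2 + 0)*2)*2)*(-1100) + 0 = (-2*2*2)*(-1100) + 0 = -4*2*(-1100) + 0 = -8*(-1100) + 0 = 8800 + 0 = 8800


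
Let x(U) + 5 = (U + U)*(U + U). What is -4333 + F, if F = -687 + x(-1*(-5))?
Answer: -4925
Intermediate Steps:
x(U) = -5 + 4*U**2 (x(U) = -5 + (U + U)*(U + U) = -5 + (2*U)*(2*U) = -5 + 4*U**2)
F = -592 (F = -687 + (-5 + 4*(-1*(-5))**2) = -687 + (-5 + 4*5**2) = -687 + (-5 + 4*25) = -687 + (-5 + 100) = -687 + 95 = -592)
-4333 + F = -4333 - 592 = -4925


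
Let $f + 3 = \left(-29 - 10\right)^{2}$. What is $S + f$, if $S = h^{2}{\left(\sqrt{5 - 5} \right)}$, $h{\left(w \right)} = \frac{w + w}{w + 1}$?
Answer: $1518$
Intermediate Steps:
$f = 1518$ ($f = -3 + \left(-29 - 10\right)^{2} = -3 + \left(-39\right)^{2} = -3 + 1521 = 1518$)
$h{\left(w \right)} = \frac{2 w}{1 + w}$
$S = 0$ ($S = \left(\frac{2 \sqrt{5 - 5}}{1 + \sqrt{5 - 5}}\right)^{2} = \left(\frac{2 \sqrt{0}}{1 + \sqrt{0}}\right)^{2} = \left(2 \cdot 0 \frac{1}{1 + 0}\right)^{2} = \left(2 \cdot 0 \cdot 1^{-1}\right)^{2} = \left(2 \cdot 0 \cdot 1\right)^{2} = 0^{2} = 0$)
$S + f = 0 + 1518 = 1518$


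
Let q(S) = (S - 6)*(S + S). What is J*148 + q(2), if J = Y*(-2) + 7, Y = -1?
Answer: 1316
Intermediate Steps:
q(S) = 2*S*(-6 + S) (q(S) = (-6 + S)*(2*S) = 2*S*(-6 + S))
J = 9 (J = -1*(-2) + 7 = 2 + 7 = 9)
J*148 + q(2) = 9*148 + 2*2*(-6 + 2) = 1332 + 2*2*(-4) = 1332 - 16 = 1316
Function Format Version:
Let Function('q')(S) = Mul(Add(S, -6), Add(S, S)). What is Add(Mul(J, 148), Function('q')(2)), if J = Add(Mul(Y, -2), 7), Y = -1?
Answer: 1316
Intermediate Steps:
Function('q')(S) = Mul(2, S, Add(-6, S)) (Function('q')(S) = Mul(Add(-6, S), Mul(2, S)) = Mul(2, S, Add(-6, S)))
J = 9 (J = Add(Mul(-1, -2), 7) = Add(2, 7) = 9)
Add(Mul(J, 148), Function('q')(2)) = Add(Mul(9, 148), Mul(2, 2, Add(-6, 2))) = Add(1332, Mul(2, 2, -4)) = Add(1332, -16) = 1316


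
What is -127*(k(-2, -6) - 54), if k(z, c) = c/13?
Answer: 89916/13 ≈ 6916.6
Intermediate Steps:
k(z, c) = c/13 (k(z, c) = c*(1/13) = c/13)
-127*(k(-2, -6) - 54) = -127*((1/13)*(-6) - 54) = -127*(-6/13 - 54) = -127*(-708/13) = 89916/13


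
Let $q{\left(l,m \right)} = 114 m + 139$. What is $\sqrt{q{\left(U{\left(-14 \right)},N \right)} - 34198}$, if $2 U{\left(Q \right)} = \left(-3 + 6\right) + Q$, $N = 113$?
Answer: $3 i \sqrt{2353} \approx 145.52 i$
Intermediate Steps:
$U{\left(Q \right)} = \frac{3}{2} + \frac{Q}{2}$ ($U{\left(Q \right)} = \frac{\left(-3 + 6\right) + Q}{2} = \frac{3 + Q}{2} = \frac{3}{2} + \frac{Q}{2}$)
$q{\left(l,m \right)} = 139 + 114 m$
$\sqrt{q{\left(U{\left(-14 \right)},N \right)} - 34198} = \sqrt{\left(139 + 114 \cdot 113\right) - 34198} = \sqrt{\left(139 + 12882\right) - 34198} = \sqrt{13021 - 34198} = \sqrt{-21177} = 3 i \sqrt{2353}$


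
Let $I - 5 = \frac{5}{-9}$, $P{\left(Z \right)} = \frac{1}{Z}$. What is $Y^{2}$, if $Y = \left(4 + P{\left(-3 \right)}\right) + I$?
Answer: $\frac{5329}{81} \approx 65.79$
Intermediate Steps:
$I = \frac{40}{9}$ ($I = 5 + \frac{5}{-9} = 5 + 5 \left(- \frac{1}{9}\right) = 5 - \frac{5}{9} = \frac{40}{9} \approx 4.4444$)
$Y = \frac{73}{9}$ ($Y = \left(4 + \frac{1}{-3}\right) + \frac{40}{9} = \left(4 - \frac{1}{3}\right) + \frac{40}{9} = \frac{11}{3} + \frac{40}{9} = \frac{73}{9} \approx 8.1111$)
$Y^{2} = \left(\frac{73}{9}\right)^{2} = \frac{5329}{81}$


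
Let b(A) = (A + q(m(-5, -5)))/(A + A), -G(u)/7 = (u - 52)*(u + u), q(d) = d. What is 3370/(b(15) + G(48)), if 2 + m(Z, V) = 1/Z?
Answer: 126375/100816 ≈ 1.2535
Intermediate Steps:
m(Z, V) = -2 + 1/Z
G(u) = -14*u*(-52 + u) (G(u) = -7*(u - 52)*(u + u) = -7*(-52 + u)*2*u = -14*u*(-52 + u))
b(A) = (-11/5 + A)/(2*A) (b(A) = (A + (-2 + 1/(-5)))/(A + A) = (A + (-2 - ⅕))/((2*A)) = (A - 11/5)*(1/(2*A)) = (-11/5 + A)*(1/(2*A)) = (-11/5 + A)/(2*A))
3370/(b(15) + G(48)) = 3370/((⅒)*(-11 + 5*15)/15 + 14*48*(52 - 1*48)) = 3370/((⅒)*(1/15)*(-11 + 75) + 14*48*(52 - 48)) = 3370/((⅒)*(1/15)*64 + 14*48*4) = 3370/(32/75 + 2688) = 3370/(201632/75) = 3370*(75/201632) = 126375/100816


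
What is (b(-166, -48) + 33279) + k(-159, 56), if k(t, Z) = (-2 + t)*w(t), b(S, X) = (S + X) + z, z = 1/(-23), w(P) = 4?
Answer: 745682/23 ≈ 32421.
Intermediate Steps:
z = -1/23 ≈ -0.043478
b(S, X) = -1/23 + S + X (b(S, X) = (S + X) - 1/23 = -1/23 + S + X)
k(t, Z) = -8 + 4*t (k(t, Z) = (-2 + t)*4 = -8 + 4*t)
(b(-166, -48) + 33279) + k(-159, 56) = ((-1/23 - 166 - 48) + 33279) + (-8 + 4*(-159)) = (-4923/23 + 33279) + (-8 - 636) = 760494/23 - 644 = 745682/23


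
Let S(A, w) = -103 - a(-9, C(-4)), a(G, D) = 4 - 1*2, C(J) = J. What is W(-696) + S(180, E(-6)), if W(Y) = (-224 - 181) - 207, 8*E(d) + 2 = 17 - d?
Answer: -717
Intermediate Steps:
E(d) = 15/8 - d/8 (E(d) = -¼ + (17 - d)/8 = -¼ + (17/8 - d/8) = 15/8 - d/8)
W(Y) = -612 (W(Y) = -405 - 207 = -612)
a(G, D) = 2 (a(G, D) = 4 - 2 = 2)
S(A, w) = -105 (S(A, w) = -103 - 1*2 = -103 - 2 = -105)
W(-696) + S(180, E(-6)) = -612 - 105 = -717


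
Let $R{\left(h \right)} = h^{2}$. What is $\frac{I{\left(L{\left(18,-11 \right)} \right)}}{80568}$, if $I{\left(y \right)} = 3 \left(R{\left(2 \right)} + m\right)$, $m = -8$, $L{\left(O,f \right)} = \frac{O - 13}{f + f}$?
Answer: $- \frac{1}{6714} \approx -0.00014894$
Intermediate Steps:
$L{\left(O,f \right)} = \frac{-13 + O}{2 f}$
$I{\left(y \right)} = -12$ ($I{\left(y \right)} = 3 \left(2^{2} - 8\right) = 3 \left(4 - 8\right) = 3 \left(-4\right) = -12$)
$\frac{I{\left(L{\left(18,-11 \right)} \right)}}{80568} = - \frac{12}{80568} = \left(-12\right) \frac{1}{80568} = - \frac{1}{6714}$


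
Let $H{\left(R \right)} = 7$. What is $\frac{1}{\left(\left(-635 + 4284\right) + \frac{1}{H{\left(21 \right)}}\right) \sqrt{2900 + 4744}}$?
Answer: $\frac{\sqrt{39}}{1992432} \approx 3.1344 \cdot 10^{-6}$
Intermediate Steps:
$\frac{1}{\left(\left(-635 + 4284\right) + \frac{1}{H{\left(21 \right)}}\right) \sqrt{2900 + 4744}} = \frac{1}{\left(\left(-635 + 4284\right) + \frac{1}{7}\right) \sqrt{2900 + 4744}} = \frac{1}{\left(3649 + \frac{1}{7}\right) \sqrt{7644}} = \frac{1}{\frac{25544}{7} \cdot 14 \sqrt{39}} = \frac{7 \frac{\sqrt{39}}{546}}{25544} = \frac{\sqrt{39}}{1992432}$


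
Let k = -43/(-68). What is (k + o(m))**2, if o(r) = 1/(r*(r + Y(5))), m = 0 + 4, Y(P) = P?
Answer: 10201/23409 ≈ 0.43577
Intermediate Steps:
m = 4
o(r) = 1/(r*(5 + r)) (o(r) = 1/(r*(r + 5)) = 1/(r*(5 + r)))
k = 43/68 (k = -43*(-1/68) = 43/68 ≈ 0.63235)
(k + o(m))**2 = (43/68 + 1/(4*(5 + 4)))**2 = (43/68 + (1/4)/9)**2 = (43/68 + (1/4)*(1/9))**2 = (43/68 + 1/36)**2 = (101/153)**2 = 10201/23409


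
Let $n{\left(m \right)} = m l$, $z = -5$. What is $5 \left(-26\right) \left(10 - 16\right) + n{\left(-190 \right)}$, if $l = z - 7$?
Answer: $3060$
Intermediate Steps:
$l = -12$ ($l = -5 - 7 = -12$)
$n{\left(m \right)} = - 12 m$ ($n{\left(m \right)} = m \left(-12\right) = - 12 m$)
$5 \left(-26\right) \left(10 - 16\right) + n{\left(-190 \right)} = 5 \left(-26\right) \left(10 - 16\right) - -2280 = \left(-130\right) \left(-6\right) + 2280 = 780 + 2280 = 3060$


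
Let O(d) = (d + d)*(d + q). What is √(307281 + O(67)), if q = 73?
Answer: 571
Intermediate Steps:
O(d) = 2*d*(73 + d) (O(d) = (d + d)*(d + 73) = (2*d)*(73 + d) = 2*d*(73 + d))
√(307281 + O(67)) = √(307281 + 2*67*(73 + 67)) = √(307281 + 2*67*140) = √(307281 + 18760) = √326041 = 571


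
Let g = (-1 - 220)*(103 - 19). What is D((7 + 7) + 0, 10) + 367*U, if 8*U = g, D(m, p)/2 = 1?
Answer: -1703243/2 ≈ -8.5162e+5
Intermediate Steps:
D(m, p) = 2 (D(m, p) = 2*1 = 2)
g = -18564 (g = -221*84 = -18564)
U = -4641/2 (U = (⅛)*(-18564) = -4641/2 ≈ -2320.5)
D((7 + 7) + 0, 10) + 367*U = 2 + 367*(-4641/2) = 2 - 1703247/2 = -1703243/2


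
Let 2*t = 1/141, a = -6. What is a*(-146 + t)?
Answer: 41171/47 ≈ 875.98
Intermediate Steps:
t = 1/282 (t = (½)/141 = (½)*(1/141) = 1/282 ≈ 0.0035461)
a*(-146 + t) = -6*(-146 + 1/282) = -6*(-41171/282) = 41171/47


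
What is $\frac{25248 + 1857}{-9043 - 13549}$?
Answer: $- \frac{27105}{22592} \approx -1.1998$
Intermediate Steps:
$\frac{25248 + 1857}{-9043 - 13549} = \frac{27105}{-9043 - 13549} = \frac{27105}{-22592} = 27105 \left(- \frac{1}{22592}\right) = - \frac{27105}{22592}$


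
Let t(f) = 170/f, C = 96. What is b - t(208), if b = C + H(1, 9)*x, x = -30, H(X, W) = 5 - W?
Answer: 22379/104 ≈ 215.18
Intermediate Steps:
b = 216 (b = 96 + (5 - 1*9)*(-30) = 96 + (5 - 9)*(-30) = 96 - 4*(-30) = 96 + 120 = 216)
b - t(208) = 216 - 170/208 = 216 - 1*85/104 = 216 - 85/104 = 22379/104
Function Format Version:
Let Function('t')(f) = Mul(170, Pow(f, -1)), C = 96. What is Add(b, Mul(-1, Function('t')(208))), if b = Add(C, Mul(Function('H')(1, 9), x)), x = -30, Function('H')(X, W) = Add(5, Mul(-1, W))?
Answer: Rational(22379, 104) ≈ 215.18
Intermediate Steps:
b = 216 (b = Add(96, Mul(Add(5, Mul(-1, 9)), -30)) = Add(96, Mul(Add(5, -9), -30)) = Add(96, Mul(-4, -30)) = Add(96, 120) = 216)
Add(b, Mul(-1, Function('t')(208))) = Add(216, Mul(-1, Mul(170, Pow(208, -1)))) = Add(216, Mul(-1, Mul(170, Rational(1, 208)))) = Add(216, Mul(-1, Rational(85, 104))) = Add(216, Rational(-85, 104)) = Rational(22379, 104)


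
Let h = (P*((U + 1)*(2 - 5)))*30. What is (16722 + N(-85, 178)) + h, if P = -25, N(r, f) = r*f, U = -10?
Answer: -18658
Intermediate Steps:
N(r, f) = f*r
h = -20250 (h = -25*(-10 + 1)*(2 - 5)*30 = -(-225)*(-3)*30 = -25*27*30 = -675*30 = -20250)
(16722 + N(-85, 178)) + h = (16722 + 178*(-85)) - 20250 = (16722 - 15130) - 20250 = 1592 - 20250 = -18658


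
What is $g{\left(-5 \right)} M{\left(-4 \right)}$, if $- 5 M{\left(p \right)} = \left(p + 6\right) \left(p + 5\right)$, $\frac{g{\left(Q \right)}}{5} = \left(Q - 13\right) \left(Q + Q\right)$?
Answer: $-360$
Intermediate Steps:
$g{\left(Q \right)} = 10 Q \left(-13 + Q\right)$ ($g{\left(Q \right)} = 5 \left(Q - 13\right) \left(Q + Q\right) = 5 \left(-13 + Q\right) 2 Q = 5 \cdot 2 Q \left(-13 + Q\right) = 10 Q \left(-13 + Q\right)$)
$M{\left(p \right)} = - \frac{\left(5 + p\right) \left(6 + p\right)}{5}$ ($M{\left(p \right)} = - \frac{\left(p + 6\right) \left(p + 5\right)}{5} = - \frac{\left(6 + p\right) \left(5 + p\right)}{5} = - \frac{\left(5 + p\right) \left(6 + p\right)}{5}$)
$g{\left(-5 \right)} M{\left(-4 \right)} = 10 \left(-5\right) \left(-13 - 5\right) \left(-6 - - \frac{44}{5} - \frac{\left(-4\right)^{2}}{5}\right) = 10 \left(-5\right) \left(-18\right) \left(-6 + \frac{44}{5} - \frac{16}{5}\right) = 900 \left(-6 + \frac{44}{5} - \frac{16}{5}\right) = 900 \left(- \frac{2}{5}\right) = -360$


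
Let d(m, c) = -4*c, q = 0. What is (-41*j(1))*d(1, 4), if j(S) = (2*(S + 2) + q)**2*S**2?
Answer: 23616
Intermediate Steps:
j(S) = S**2*(4 + 2*S)**2 (j(S) = (2*(S + 2) + 0)**2*S**2 = (2*(2 + S) + 0)**2*S**2 = ((4 + 2*S) + 0)**2*S**2 = (4 + 2*S)**2*S**2 = S**2*(4 + 2*S)**2)
(-41*j(1))*d(1, 4) = (-164*1**2*(2 + 1)**2)*(-4*4) = -164*3**2*(-16) = -164*9*(-16) = -41*36*(-16) = -1476*(-16) = 23616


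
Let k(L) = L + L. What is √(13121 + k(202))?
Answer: 5*√541 ≈ 116.30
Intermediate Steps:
k(L) = 2*L
√(13121 + k(202)) = √(13121 + 2*202) = √(13121 + 404) = √13525 = 5*√541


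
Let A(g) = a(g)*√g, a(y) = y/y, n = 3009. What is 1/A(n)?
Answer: √3009/3009 ≈ 0.018230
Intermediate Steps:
a(y) = 1
A(g) = √g (A(g) = 1*√g = √g)
1/A(n) = 1/(√3009) = √3009/3009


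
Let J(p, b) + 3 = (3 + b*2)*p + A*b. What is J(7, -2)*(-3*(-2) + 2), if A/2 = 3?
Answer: -176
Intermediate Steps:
A = 6 (A = 2*3 = 6)
J(p, b) = -3 + 6*b + p*(3 + 2*b) (J(p, b) = -3 + ((3 + b*2)*p + 6*b) = -3 + ((3 + 2*b)*p + 6*b) = -3 + (p*(3 + 2*b) + 6*b) = -3 + (6*b + p*(3 + 2*b)) = -3 + 6*b + p*(3 + 2*b))
J(7, -2)*(-3*(-2) + 2) = (-3 + 3*7 + 6*(-2) + 2*(-2)*7)*(-3*(-2) + 2) = (-3 + 21 - 12 - 28)*(6 + 2) = -22*8 = -176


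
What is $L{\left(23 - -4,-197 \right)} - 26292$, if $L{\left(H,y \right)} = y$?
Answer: $-26489$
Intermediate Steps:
$L{\left(23 - -4,-197 \right)} - 26292 = -197 - 26292 = -26489$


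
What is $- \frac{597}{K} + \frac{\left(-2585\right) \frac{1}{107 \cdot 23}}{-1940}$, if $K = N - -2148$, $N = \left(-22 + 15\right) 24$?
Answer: $- \frac{23709689}{78776610} \approx -0.30097$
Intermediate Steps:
$N = -168$ ($N = \left(-7\right) 24 = -168$)
$K = 1980$ ($K = -168 - -2148 = -168 + 2148 = 1980$)
$- \frac{597}{K} + \frac{\left(-2585\right) \frac{1}{107 \cdot 23}}{-1940} = - \frac{597}{1980} + \frac{\left(-2585\right) \frac{1}{107 \cdot 23}}{-1940} = \left(-597\right) \frac{1}{1980} + - \frac{2585}{2461} \left(- \frac{1}{1940}\right) = - \frac{199}{660} + \left(-2585\right) \frac{1}{2461} \left(- \frac{1}{1940}\right) = - \frac{199}{660} - - \frac{517}{954868} = - \frac{199}{660} + \frac{517}{954868} = - \frac{23709689}{78776610}$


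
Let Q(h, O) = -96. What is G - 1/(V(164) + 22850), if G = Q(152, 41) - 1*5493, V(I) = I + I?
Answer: -129541843/23178 ≈ -5589.0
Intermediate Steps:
V(I) = 2*I
G = -5589 (G = -96 - 1*5493 = -96 - 5493 = -5589)
G - 1/(V(164) + 22850) = -5589 - 1/(2*164 + 22850) = -5589 - 1/(328 + 22850) = -5589 - 1/23178 = -129541843/23178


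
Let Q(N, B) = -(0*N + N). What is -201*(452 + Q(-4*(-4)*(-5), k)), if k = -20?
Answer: -106932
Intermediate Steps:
Q(N, B) = -N (Q(N, B) = -(0 + N) = -N)
-201*(452 + Q(-4*(-4)*(-5), k)) = -201*(452 - (-4*(-4))*(-5)) = -201*(452 - 16*(-5)) = -201*(452 - 1*(-80)) = -201*(452 + 80) = -201*532 = -106932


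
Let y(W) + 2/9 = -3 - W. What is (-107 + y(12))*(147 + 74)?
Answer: -243100/9 ≈ -27011.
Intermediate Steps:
y(W) = -29/9 - W (y(W) = -2/9 + (-3 - W) = -29/9 - W)
(-107 + y(12))*(147 + 74) = (-107 + (-29/9 - 1*12))*(147 + 74) = (-107 + (-29/9 - 12))*221 = (-107 - 137/9)*221 = -1100/9*221 = -243100/9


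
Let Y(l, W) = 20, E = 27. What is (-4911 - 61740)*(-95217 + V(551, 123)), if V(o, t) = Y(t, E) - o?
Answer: 6381699948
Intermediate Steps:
V(o, t) = 20 - o
(-4911 - 61740)*(-95217 + V(551, 123)) = (-4911 - 61740)*(-95217 + (20 - 1*551)) = -66651*(-95217 + (20 - 551)) = -66651*(-95217 - 531) = -66651*(-95748) = 6381699948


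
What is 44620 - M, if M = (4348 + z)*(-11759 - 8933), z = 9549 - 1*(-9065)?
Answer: 475174324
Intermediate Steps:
z = 18614 (z = 9549 + 9065 = 18614)
M = -475129704 (M = (4348 + 18614)*(-11759 - 8933) = 22962*(-20692) = -475129704)
44620 - M = 44620 - 1*(-475129704) = 44620 + 475129704 = 475174324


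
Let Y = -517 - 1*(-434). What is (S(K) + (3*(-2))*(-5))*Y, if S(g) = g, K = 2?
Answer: -2656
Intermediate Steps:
Y = -83 (Y = -517 + 434 = -83)
(S(K) + (3*(-2))*(-5))*Y = (2 + (3*(-2))*(-5))*(-83) = (2 - 6*(-5))*(-83) = (2 + 30)*(-83) = 32*(-83) = -2656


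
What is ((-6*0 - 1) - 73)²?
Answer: 5476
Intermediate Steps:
((-6*0 - 1) - 73)² = ((0 - 1) - 73)² = (-1 - 73)² = (-74)² = 5476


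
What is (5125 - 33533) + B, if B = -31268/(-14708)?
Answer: -104448399/3677 ≈ -28406.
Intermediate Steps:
B = 7817/3677 (B = -31268*(-1/14708) = 7817/3677 ≈ 2.1259)
(5125 - 33533) + B = (5125 - 33533) + 7817/3677 = -28408 + 7817/3677 = -104448399/3677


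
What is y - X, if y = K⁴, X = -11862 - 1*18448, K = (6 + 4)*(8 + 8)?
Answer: 655390310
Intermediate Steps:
K = 160 (K = 10*16 = 160)
X = -30310 (X = -11862 - 18448 = -30310)
y = 655360000 (y = 160⁴ = 655360000)
y - X = 655360000 - 1*(-30310) = 655360000 + 30310 = 655390310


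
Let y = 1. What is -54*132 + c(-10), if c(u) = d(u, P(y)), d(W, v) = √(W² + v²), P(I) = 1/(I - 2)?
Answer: -7128 + √101 ≈ -7118.0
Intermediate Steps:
P(I) = 1/(-2 + I)
c(u) = √(1 + u²) (c(u) = √(u² + (1/(-2 + 1))²) = √(u² + (1/(-1))²) = √(u² + (-1)²) = √(u² + 1) = √(1 + u²))
-54*132 + c(-10) = -54*132 + √(1 + (-10)²) = -7128 + √(1 + 100) = -7128 + √101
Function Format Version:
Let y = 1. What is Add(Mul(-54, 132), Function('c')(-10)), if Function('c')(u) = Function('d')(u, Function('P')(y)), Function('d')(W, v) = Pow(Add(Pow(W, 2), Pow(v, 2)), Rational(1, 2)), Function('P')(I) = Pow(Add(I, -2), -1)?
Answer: Add(-7128, Pow(101, Rational(1, 2))) ≈ -7118.0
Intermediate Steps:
Function('P')(I) = Pow(Add(-2, I), -1)
Function('c')(u) = Pow(Add(1, Pow(u, 2)), Rational(1, 2)) (Function('c')(u) = Pow(Add(Pow(u, 2), Pow(Pow(Add(-2, 1), -1), 2)), Rational(1, 2)) = Pow(Add(Pow(u, 2), Pow(Pow(-1, -1), 2)), Rational(1, 2)) = Pow(Add(Pow(u, 2), Pow(-1, 2)), Rational(1, 2)) = Pow(Add(Pow(u, 2), 1), Rational(1, 2)) = Pow(Add(1, Pow(u, 2)), Rational(1, 2)))
Add(Mul(-54, 132), Function('c')(-10)) = Add(Mul(-54, 132), Pow(Add(1, Pow(-10, 2)), Rational(1, 2))) = Add(-7128, Pow(Add(1, 100), Rational(1, 2))) = Add(-7128, Pow(101, Rational(1, 2)))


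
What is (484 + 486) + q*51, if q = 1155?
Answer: 59875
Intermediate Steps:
(484 + 486) + q*51 = (484 + 486) + 1155*51 = 970 + 58905 = 59875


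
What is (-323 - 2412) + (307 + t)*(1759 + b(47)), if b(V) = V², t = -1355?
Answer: -4161199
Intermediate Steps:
(-323 - 2412) + (307 + t)*(1759 + b(47)) = (-323 - 2412) + (307 - 1355)*(1759 + 47²) = -2735 - 1048*(1759 + 2209) = -2735 - 1048*3968 = -2735 - 4158464 = -4161199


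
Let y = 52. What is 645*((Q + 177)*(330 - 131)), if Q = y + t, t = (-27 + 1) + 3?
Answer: 26441130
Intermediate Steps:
t = -23 (t = -26 + 3 = -23)
Q = 29 (Q = 52 - 23 = 29)
645*((Q + 177)*(330 - 131)) = 645*((29 + 177)*(330 - 131)) = 645*(206*199) = 645*40994 = 26441130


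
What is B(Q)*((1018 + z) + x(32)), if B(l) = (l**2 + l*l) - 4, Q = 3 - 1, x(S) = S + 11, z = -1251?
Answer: -760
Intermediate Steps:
x(S) = 11 + S
Q = 2
B(l) = -4 + 2*l**2 (B(l) = (l**2 + l**2) - 4 = 2*l**2 - 4 = -4 + 2*l**2)
B(Q)*((1018 + z) + x(32)) = (-4 + 2*2**2)*((1018 - 1251) + (11 + 32)) = (-4 + 2*4)*(-233 + 43) = (-4 + 8)*(-190) = 4*(-190) = -760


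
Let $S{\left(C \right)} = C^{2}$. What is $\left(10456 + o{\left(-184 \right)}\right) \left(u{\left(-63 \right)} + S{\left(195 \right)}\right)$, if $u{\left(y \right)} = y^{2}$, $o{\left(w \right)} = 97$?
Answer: $443162682$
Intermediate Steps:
$\left(10456 + o{\left(-184 \right)}\right) \left(u{\left(-63 \right)} + S{\left(195 \right)}\right) = \left(10456 + 97\right) \left(\left(-63\right)^{2} + 195^{2}\right) = 10553 \left(3969 + 38025\right) = 10553 \cdot 41994 = 443162682$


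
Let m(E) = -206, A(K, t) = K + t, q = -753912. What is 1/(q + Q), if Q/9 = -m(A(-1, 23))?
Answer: -1/752058 ≈ -1.3297e-6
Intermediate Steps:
Q = 1854 (Q = 9*(-1*(-206)) = 9*206 = 1854)
1/(q + Q) = 1/(-753912 + 1854) = 1/(-752058) = -1/752058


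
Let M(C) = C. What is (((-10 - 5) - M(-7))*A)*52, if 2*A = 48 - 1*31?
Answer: -3536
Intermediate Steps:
A = 17/2 (A = (48 - 1*31)/2 = (48 - 31)/2 = (½)*17 = 17/2 ≈ 8.5000)
(((-10 - 5) - M(-7))*A)*52 = (((-10 - 5) - 1*(-7))*(17/2))*52 = ((-15 + 7)*(17/2))*52 = -8*17/2*52 = -68*52 = -3536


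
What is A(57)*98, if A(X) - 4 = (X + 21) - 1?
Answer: 7938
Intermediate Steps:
A(X) = 24 + X (A(X) = 4 + ((X + 21) - 1) = 4 + ((21 + X) - 1) = 4 + (20 + X) = 24 + X)
A(57)*98 = (24 + 57)*98 = 81*98 = 7938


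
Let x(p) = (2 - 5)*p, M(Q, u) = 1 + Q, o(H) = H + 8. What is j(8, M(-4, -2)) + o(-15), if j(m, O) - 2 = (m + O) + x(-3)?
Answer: 9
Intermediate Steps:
o(H) = 8 + H
x(p) = -3*p
j(m, O) = 11 + O + m (j(m, O) = 2 + ((m + O) - 3*(-3)) = 2 + ((O + m) + 9) = 2 + (9 + O + m) = 11 + O + m)
j(8, M(-4, -2)) + o(-15) = (11 + (1 - 4) + 8) + (8 - 15) = (11 - 3 + 8) - 7 = 16 - 7 = 9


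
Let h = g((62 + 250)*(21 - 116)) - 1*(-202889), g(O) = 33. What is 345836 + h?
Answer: 548758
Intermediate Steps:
h = 202922 (h = 33 - 1*(-202889) = 33 + 202889 = 202922)
345836 + h = 345836 + 202922 = 548758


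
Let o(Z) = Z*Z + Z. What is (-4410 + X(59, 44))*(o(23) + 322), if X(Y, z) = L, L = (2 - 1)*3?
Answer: -3851718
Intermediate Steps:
o(Z) = Z + Z² (o(Z) = Z² + Z = Z + Z²)
L = 3 (L = 1*3 = 3)
X(Y, z) = 3
(-4410 + X(59, 44))*(o(23) + 322) = (-4410 + 3)*(23*(1 + 23) + 322) = -4407*(23*24 + 322) = -4407*(552 + 322) = -4407*874 = -3851718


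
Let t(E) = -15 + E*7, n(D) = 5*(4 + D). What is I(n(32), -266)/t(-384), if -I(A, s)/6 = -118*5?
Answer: -1180/901 ≈ -1.3097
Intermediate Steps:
n(D) = 20 + 5*D
I(A, s) = 3540 (I(A, s) = -(-708)*5 = -6*(-590) = 3540)
t(E) = -15 + 7*E
I(n(32), -266)/t(-384) = 3540/(-15 + 7*(-384)) = 3540/(-15 - 2688) = 3540/(-2703) = 3540*(-1/2703) = -1180/901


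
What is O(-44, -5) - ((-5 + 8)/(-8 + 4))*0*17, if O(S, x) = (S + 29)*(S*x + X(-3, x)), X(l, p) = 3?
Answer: -3345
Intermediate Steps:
O(S, x) = (3 + S*x)*(29 + S) (O(S, x) = (S + 29)*(S*x + 3) = (29 + S)*(3 + S*x) = (3 + S*x)*(29 + S))
O(-44, -5) - ((-5 + 8)/(-8 + 4))*0*17 = (87 + 3*(-44) - 5*(-44)**2 + 29*(-44)*(-5)) - ((-5 + 8)/(-8 + 4))*0*17 = (87 - 132 - 5*1936 + 6380) - (3/(-4))*0*17 = (87 - 132 - 9680 + 6380) - (3*(-1/4))*0*17 = -3345 - (-3/4*0)*17 = -3345 - 0*17 = -3345 - 1*0 = -3345 + 0 = -3345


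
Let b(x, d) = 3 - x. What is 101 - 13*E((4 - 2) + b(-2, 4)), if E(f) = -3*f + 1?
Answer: 361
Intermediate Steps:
E(f) = 1 - 3*f
101 - 13*E((4 - 2) + b(-2, 4)) = 101 - 13*(1 - 3*((4 - 2) + (3 - 1*(-2)))) = 101 - 13*(1 - 3*(2 + (3 + 2))) = 101 - 13*(1 - 3*(2 + 5)) = 101 - 13*(1 - 3*7) = 101 - 13*(1 - 21) = 101 - 13*(-20) = 101 + 260 = 361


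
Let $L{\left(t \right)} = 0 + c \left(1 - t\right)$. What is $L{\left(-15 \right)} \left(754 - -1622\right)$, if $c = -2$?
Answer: $-76032$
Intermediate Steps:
$L{\left(t \right)} = -2 + 2 t$ ($L{\left(t \right)} = 0 - 2 \left(1 - t\right) = 0 + \left(-2 + 2 t\right) = -2 + 2 t$)
$L{\left(-15 \right)} \left(754 - -1622\right) = \left(-2 + 2 \left(-15\right)\right) \left(754 - -1622\right) = \left(-2 - 30\right) \left(754 + 1622\right) = \left(-32\right) 2376 = -76032$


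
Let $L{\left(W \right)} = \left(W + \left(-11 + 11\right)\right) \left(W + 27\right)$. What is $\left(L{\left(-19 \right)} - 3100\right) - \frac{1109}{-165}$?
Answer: $- \frac{535471}{165} \approx -3245.3$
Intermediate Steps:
$L{\left(W \right)} = W \left(27 + W\right)$ ($L{\left(W \right)} = \left(W + 0\right) \left(27 + W\right) = W \left(27 + W\right)$)
$\left(L{\left(-19 \right)} - 3100\right) - \frac{1109}{-165} = \left(- 19 \left(27 - 19\right) - 3100\right) - \frac{1109}{-165} = \left(\left(-19\right) 8 - 3100\right) - - \frac{1109}{165} = \left(-152 - 3100\right) + \frac{1109}{165} = -3252 + \frac{1109}{165} = - \frac{535471}{165}$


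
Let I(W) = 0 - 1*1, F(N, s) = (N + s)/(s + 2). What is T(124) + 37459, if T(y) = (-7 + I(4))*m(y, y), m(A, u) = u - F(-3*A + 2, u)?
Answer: 765479/21 ≈ 36451.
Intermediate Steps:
F(N, s) = (N + s)/(2 + s)
m(A, u) = u - (2 + u - 3*A)/(2 + u) (m(A, u) = u - ((-3*A + 2) + u)/(2 + u) = u - ((2 - 3*A) + u)/(2 + u) = u - (2 + u - 3*A)/(2 + u))
I(W) = -1 (I(W) = 0 - 1 = -1)
T(y) = -8*(-2 + y² + 4*y)/(2 + y) (T(y) = (-7 - 1)*((-2 + y + y² + 3*y)/(2 + y)) = -8*(-2 + y² + 4*y)/(2 + y))
T(124) + 37459 = 8*(2 - 1*124² - 4*124)/(2 + 124) + 37459 = 8*(2 - 1*15376 - 496)/126 + 37459 = 8*(1/126)*(2 - 15376 - 496) + 37459 = 8*(1/126)*(-15870) + 37459 = -21160/21 + 37459 = 765479/21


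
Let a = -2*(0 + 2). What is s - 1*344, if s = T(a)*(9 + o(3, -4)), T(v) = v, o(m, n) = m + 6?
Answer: -416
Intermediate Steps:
o(m, n) = 6 + m
a = -4 (a = -2*2 = -4)
s = -72 (s = -4*(9 + (6 + 3)) = -4*(9 + 9) = -4*18 = -72)
s - 1*344 = -72 - 1*344 = -72 - 344 = -416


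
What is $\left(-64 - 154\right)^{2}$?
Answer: $47524$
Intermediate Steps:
$\left(-64 - 154\right)^{2} = \left(-218\right)^{2} = 47524$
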